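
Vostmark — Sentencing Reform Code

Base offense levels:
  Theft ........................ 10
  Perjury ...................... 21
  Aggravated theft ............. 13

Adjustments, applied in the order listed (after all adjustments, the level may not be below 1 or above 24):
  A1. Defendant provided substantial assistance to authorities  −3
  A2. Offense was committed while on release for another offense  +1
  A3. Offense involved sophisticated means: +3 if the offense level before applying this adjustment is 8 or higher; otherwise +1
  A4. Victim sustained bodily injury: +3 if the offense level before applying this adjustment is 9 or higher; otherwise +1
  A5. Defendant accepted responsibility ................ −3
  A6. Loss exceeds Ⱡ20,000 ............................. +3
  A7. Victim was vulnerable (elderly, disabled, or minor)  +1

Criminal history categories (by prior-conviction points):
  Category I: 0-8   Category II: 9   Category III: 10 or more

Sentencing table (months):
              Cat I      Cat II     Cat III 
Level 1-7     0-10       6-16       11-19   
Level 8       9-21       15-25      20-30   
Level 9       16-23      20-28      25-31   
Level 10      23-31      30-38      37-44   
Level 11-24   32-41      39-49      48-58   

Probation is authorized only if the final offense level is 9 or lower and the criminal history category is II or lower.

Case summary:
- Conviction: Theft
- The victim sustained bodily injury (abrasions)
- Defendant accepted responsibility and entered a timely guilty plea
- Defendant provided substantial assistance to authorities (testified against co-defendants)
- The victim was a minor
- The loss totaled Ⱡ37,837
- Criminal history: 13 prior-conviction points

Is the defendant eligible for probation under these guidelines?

No

Base offense level for theft: 10.
A1 applies: 10 − 3 = 7.
A3 does not apply.
A4 applies (level before this adjustment is 7 < 9, so +1): 7 + 1 = 8.
A5 applies: 8 − 3 = 5.
A6 applies: 5 + 3 = 8.
A7 applies: 8 + 1 = 9.
Final offense level: 9.
Criminal history: 13 prior points → Category III (10+).
Level 9 falls in the 9 band.
Grid: Level 9 × Category III = 25-31 months.
Probation check: level 9 ≤ 9 and category III > II → not eligible.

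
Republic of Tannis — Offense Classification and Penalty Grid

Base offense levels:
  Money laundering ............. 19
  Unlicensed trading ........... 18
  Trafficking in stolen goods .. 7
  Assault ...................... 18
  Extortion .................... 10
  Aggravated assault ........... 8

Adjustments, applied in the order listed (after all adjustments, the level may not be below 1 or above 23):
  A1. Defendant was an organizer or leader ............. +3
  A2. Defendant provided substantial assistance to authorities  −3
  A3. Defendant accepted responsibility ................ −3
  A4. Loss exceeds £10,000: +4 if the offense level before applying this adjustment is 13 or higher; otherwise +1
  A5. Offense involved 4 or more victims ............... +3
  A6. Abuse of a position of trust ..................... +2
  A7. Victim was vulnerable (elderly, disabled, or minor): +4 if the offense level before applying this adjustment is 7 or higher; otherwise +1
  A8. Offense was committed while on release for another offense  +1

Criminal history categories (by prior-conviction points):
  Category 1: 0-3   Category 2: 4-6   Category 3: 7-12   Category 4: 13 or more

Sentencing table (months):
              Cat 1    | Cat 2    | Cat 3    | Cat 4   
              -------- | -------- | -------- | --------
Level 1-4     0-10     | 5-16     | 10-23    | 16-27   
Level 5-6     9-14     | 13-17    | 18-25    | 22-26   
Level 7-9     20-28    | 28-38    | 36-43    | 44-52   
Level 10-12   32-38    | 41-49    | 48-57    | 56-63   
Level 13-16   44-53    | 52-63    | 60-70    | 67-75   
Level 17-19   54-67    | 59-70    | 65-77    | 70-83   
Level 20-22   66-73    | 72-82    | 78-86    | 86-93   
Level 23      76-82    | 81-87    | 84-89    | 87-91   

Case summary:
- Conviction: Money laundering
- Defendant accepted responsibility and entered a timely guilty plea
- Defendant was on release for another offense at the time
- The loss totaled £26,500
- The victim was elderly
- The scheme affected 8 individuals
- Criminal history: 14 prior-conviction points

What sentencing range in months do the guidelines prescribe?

Base offense level for money laundering: 19.
A1 does not apply.
A2 does not apply.
A3 applies: 19 − 3 = 16.
A4 applies (level before this adjustment is 16 ≥ 13, so +4): 16 + 4 = 20.
A5 applies: 20 + 3 = 23.
A6 does not apply.
A7 applies (level before this adjustment is 23 ≥ 7, so +4): 23 + 4 = 27.
A8 applies: 27 + 1 = 28.
Level 28 exceeds the maximum of 23; capped at 23.
Final offense level: 23.
Criminal history: 14 prior points → Category 4 (13+).
Level 23 falls in the 23 band.
Grid: Level 23 × Category 4 = 87-91 months.

87-91 months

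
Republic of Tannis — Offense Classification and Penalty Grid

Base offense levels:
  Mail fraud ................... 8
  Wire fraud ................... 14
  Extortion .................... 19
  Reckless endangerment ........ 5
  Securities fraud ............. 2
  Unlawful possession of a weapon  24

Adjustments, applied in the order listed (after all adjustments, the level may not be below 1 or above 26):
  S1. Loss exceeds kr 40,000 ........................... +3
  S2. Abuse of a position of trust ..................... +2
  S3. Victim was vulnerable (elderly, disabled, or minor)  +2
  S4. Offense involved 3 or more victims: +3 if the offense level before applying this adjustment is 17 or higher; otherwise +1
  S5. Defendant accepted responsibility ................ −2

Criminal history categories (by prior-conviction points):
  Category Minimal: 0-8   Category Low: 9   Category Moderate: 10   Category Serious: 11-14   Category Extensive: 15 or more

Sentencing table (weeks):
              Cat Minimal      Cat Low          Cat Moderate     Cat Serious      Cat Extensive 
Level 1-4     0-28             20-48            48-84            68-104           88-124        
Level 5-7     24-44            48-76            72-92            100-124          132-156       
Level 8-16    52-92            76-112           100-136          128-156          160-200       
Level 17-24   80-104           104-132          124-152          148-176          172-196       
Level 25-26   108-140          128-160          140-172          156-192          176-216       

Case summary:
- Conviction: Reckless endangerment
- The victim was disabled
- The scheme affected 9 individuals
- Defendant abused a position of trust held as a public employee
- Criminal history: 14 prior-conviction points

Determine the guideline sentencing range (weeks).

Base offense level for reckless endangerment: 5.
S1 does not apply.
S2 applies: 5 + 2 = 7.
S3 applies: 7 + 2 = 9.
S4 applies (level before this adjustment is 9 < 17, so +1): 9 + 1 = 10.
Final offense level: 10.
Criminal history: 14 prior points → Category Serious (11-14).
Level 10 falls in the 8-16 band.
Grid: Level 8-16 × Category Serious = 128-156 weeks.

128-156 weeks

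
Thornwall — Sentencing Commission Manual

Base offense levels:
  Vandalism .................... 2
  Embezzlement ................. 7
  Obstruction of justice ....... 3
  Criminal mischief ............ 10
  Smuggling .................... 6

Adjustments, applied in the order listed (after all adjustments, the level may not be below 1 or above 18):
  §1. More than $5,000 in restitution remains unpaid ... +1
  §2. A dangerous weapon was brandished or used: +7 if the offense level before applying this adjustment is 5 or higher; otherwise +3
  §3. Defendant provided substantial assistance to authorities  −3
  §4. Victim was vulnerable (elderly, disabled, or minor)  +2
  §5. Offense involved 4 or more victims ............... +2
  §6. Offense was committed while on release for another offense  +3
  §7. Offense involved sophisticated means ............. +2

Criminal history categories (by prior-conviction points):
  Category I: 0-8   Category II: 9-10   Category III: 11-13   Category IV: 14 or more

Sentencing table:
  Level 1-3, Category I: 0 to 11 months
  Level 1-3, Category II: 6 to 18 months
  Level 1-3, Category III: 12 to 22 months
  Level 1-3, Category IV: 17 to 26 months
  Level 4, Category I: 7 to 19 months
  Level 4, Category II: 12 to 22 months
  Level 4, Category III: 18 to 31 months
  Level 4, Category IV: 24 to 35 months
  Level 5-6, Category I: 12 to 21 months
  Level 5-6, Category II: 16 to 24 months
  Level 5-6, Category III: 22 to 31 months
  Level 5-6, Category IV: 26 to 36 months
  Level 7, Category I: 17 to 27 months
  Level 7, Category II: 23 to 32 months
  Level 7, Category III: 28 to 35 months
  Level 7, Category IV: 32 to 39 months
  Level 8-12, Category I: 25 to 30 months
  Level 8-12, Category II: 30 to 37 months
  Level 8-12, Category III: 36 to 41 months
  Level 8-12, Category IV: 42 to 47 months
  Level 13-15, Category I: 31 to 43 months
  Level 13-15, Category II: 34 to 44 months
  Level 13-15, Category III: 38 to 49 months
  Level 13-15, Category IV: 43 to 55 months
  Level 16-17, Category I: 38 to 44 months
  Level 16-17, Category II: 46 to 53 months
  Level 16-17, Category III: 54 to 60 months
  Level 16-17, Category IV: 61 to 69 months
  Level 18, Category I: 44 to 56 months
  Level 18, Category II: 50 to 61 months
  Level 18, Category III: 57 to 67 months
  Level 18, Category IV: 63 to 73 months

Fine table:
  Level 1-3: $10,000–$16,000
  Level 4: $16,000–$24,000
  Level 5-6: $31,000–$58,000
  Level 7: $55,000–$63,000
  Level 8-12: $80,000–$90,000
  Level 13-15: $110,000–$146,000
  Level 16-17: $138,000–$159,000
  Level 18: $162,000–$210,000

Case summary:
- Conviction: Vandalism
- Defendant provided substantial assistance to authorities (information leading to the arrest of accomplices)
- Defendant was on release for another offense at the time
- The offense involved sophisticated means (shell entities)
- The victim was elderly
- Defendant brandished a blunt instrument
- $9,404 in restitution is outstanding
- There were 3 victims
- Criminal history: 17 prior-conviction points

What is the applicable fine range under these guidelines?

$80,000–$90,000

Base offense level for vandalism: 2.
§1 applies: 2 + 1 = 3.
§2 applies (level before this adjustment is 3 < 5, so +3): 3 + 3 = 6.
§3 applies: 6 − 3 = 3.
§4 applies: 3 + 2 = 5.
§6 applies: 5 + 3 = 8.
§7 applies: 8 + 2 = 10.
Final offense level: 10.
Level 10 falls in the 8-12 band.
Fine table: Level 8-12 → $80,000–$90,000.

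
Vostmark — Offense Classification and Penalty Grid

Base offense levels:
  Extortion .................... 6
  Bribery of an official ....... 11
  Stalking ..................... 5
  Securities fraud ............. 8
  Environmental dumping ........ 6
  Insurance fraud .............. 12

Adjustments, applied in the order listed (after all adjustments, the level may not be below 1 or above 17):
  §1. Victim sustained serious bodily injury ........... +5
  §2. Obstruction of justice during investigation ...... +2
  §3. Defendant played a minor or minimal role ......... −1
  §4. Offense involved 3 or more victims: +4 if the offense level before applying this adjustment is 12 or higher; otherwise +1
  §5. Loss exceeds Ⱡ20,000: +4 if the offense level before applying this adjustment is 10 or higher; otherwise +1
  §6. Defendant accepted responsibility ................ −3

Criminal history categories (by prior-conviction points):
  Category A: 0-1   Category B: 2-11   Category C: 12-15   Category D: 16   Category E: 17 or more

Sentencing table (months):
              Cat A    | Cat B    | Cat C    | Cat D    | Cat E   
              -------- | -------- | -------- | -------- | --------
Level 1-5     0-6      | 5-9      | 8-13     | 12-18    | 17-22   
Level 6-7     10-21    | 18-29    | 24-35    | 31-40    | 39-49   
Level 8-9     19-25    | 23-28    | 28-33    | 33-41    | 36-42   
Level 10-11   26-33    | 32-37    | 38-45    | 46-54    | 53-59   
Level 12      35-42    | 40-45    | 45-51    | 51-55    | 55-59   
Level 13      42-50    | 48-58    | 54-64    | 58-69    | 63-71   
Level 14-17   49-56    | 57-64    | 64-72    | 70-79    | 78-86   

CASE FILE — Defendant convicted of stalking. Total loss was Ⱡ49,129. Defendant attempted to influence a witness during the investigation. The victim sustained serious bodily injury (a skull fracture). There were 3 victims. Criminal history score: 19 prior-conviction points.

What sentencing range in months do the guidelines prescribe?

78-86 months

Base offense level for stalking: 5.
§1 applies: 5 + 5 = 10.
§2 applies: 10 + 2 = 12.
§3 does not apply.
§4 applies (level before this adjustment is 12 ≥ 12, so +4): 12 + 4 = 16.
§5 applies (level before this adjustment is 16 ≥ 10, so +4): 16 + 4 = 20.
§6 does not apply.
Level 20 exceeds the maximum of 17; capped at 17.
Final offense level: 17.
Criminal history: 19 prior points → Category E (17+).
Level 17 falls in the 14-17 band.
Grid: Level 14-17 × Category E = 78-86 months.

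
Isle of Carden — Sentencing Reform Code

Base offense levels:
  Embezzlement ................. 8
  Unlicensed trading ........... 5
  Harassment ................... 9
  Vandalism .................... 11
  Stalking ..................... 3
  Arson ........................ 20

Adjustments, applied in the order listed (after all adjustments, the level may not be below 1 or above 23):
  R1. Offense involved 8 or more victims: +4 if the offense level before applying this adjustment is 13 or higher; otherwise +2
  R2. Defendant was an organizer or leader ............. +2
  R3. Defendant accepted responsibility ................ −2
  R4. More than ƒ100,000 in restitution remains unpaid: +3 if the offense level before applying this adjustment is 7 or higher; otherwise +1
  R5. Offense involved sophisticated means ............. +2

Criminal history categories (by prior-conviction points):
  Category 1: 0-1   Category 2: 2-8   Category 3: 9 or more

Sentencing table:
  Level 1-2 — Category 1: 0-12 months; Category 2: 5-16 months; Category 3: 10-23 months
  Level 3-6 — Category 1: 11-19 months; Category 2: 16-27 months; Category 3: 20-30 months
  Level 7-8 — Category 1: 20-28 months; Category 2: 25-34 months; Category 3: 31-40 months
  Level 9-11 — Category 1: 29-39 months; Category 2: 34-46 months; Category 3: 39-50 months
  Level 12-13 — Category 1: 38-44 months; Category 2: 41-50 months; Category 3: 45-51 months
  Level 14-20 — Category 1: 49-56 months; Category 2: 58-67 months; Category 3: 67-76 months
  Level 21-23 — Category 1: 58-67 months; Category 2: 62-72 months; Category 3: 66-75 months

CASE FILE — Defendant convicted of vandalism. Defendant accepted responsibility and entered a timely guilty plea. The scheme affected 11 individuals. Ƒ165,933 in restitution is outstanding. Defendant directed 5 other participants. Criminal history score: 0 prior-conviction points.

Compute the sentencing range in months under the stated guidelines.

Base offense level for vandalism: 11.
R1 applies (level before this adjustment is 11 < 13, so +2): 11 + 2 = 13.
R2 applies: 13 + 2 = 15.
R3 applies: 15 − 2 = 13.
R4 applies (level before this adjustment is 13 ≥ 7, so +3): 13 + 3 = 16.
Final offense level: 16.
Criminal history: 0 prior points → Category 1 (0-1).
Level 16 falls in the 14-20 band.
Grid: Level 14-20 × Category 1 = 49-56 months.

49-56 months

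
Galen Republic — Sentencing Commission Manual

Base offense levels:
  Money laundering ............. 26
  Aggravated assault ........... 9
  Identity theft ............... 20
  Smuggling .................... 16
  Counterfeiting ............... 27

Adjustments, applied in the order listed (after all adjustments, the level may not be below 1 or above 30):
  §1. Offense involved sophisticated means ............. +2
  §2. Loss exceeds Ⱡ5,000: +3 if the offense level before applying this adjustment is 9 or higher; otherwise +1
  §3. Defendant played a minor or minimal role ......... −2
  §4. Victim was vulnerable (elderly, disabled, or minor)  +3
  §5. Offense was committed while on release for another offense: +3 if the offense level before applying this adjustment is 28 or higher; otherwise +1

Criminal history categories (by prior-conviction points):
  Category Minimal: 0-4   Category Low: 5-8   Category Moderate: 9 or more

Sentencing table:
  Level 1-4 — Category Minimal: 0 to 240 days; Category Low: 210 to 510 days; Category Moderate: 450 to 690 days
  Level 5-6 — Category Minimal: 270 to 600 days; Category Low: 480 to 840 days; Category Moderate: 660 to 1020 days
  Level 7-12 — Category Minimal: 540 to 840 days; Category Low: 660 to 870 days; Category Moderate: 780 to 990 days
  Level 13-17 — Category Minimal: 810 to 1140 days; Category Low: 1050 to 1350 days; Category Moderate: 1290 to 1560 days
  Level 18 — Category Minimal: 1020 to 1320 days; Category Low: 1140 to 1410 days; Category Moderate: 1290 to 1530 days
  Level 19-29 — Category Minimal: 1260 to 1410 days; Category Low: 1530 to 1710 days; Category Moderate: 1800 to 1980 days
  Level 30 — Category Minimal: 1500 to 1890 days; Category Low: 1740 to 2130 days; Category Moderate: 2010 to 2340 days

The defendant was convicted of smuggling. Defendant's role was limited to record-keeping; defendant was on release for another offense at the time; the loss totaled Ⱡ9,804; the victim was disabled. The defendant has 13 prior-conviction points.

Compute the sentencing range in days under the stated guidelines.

Base offense level for smuggling: 16.
§2 applies (level before this adjustment is 16 ≥ 9, so +3): 16 + 3 = 19.
§3 applies: 19 − 2 = 17.
§4 applies: 17 + 3 = 20.
§5 applies (level before this adjustment is 20 < 28, so +1): 20 + 1 = 21.
Final offense level: 21.
Criminal history: 13 prior points → Category Moderate (9+).
Level 21 falls in the 19-29 band.
Grid: Level 19-29 × Category Moderate = 1800-1980 days.

1800-1980 days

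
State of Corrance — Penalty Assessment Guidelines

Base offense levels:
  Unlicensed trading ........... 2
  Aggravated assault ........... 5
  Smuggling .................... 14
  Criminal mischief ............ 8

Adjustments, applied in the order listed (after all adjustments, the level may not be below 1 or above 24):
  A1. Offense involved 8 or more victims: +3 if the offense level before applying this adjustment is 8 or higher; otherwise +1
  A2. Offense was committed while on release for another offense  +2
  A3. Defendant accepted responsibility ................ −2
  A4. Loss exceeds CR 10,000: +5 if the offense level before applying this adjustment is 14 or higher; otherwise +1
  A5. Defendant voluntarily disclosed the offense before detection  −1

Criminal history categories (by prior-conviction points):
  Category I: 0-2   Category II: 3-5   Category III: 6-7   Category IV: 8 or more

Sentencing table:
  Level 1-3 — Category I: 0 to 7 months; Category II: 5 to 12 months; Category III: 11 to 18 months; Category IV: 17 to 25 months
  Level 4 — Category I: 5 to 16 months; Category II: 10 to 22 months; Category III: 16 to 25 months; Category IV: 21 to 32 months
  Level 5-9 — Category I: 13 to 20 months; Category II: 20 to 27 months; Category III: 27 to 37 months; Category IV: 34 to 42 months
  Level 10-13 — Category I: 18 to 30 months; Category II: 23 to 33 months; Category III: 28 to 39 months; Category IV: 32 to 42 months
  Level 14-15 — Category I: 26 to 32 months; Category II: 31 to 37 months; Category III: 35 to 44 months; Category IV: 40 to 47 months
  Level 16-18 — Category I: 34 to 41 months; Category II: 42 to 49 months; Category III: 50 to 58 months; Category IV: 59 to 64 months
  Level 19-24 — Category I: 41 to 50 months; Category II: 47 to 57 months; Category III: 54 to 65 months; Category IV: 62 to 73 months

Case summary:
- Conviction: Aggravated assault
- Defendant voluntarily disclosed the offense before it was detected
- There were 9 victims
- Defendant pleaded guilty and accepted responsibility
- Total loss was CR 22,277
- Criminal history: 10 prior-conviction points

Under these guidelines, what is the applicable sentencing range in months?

21-32 months

Base offense level for aggravated assault: 5.
A1 applies (level before this adjustment is 5 < 8, so +1): 5 + 1 = 6.
A2 does not apply.
A3 applies: 6 − 2 = 4.
A4 applies (level before this adjustment is 4 < 14, so +1): 4 + 1 = 5.
A5 applies: 5 − 1 = 4.
Final offense level: 4.
Criminal history: 10 prior points → Category IV (8+).
Level 4 falls in the 4 band.
Grid: Level 4 × Category IV = 21-32 months.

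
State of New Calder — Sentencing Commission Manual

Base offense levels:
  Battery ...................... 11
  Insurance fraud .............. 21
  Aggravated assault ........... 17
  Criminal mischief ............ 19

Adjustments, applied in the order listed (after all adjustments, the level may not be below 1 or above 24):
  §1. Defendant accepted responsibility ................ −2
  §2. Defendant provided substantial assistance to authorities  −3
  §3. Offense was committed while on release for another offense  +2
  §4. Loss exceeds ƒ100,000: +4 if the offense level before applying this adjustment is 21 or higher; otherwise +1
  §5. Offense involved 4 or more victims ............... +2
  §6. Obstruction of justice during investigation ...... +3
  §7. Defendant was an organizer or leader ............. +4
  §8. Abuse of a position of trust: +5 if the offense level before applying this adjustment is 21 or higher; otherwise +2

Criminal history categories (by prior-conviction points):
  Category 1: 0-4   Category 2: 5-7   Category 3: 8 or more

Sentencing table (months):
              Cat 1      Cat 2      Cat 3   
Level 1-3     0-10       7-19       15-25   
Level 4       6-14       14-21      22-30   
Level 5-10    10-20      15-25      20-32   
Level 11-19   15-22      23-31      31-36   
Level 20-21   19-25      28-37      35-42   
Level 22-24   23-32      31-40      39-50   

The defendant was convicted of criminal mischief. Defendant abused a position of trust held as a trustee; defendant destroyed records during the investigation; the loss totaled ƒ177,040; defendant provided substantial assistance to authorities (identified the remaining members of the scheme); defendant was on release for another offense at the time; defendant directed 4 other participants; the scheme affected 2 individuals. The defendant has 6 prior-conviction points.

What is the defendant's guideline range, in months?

Base offense level for criminal mischief: 19.
§2 applies: 19 − 3 = 16.
§3 applies: 16 + 2 = 18.
§4 applies (level before this adjustment is 18 < 21, so +1): 18 + 1 = 19.
§5 does not apply.
§6 applies: 19 + 3 = 22.
§7 applies: 22 + 4 = 26.
§8 applies (level before this adjustment is 26 ≥ 21, so +5): 26 + 5 = 31.
Level 31 exceeds the maximum of 24; capped at 24.
Final offense level: 24.
Criminal history: 6 prior points → Category 2 (5-7).
Level 24 falls in the 22-24 band.
Grid: Level 22-24 × Category 2 = 31-40 months.

31-40 months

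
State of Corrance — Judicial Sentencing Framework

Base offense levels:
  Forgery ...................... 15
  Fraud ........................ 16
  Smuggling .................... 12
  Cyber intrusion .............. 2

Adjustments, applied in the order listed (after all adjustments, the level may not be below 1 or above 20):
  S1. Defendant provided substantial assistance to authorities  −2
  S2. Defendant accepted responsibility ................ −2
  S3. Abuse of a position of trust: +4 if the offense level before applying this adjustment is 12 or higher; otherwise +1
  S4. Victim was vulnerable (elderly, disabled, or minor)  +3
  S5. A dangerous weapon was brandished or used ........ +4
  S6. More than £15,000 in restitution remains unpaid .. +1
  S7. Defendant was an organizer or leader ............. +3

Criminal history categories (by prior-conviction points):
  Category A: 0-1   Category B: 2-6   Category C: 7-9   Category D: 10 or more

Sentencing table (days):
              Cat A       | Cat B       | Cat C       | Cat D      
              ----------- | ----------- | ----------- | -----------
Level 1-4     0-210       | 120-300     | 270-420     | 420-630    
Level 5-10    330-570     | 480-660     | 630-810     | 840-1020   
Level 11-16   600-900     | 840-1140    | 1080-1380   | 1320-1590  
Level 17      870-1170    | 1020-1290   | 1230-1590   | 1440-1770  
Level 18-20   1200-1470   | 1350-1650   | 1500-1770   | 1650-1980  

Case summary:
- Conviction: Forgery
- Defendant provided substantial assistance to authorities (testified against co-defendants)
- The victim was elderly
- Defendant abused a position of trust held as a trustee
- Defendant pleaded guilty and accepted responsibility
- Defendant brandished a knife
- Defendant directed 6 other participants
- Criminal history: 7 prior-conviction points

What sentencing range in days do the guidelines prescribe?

Base offense level for forgery: 15.
S1 applies: 15 − 2 = 13.
S2 applies: 13 − 2 = 11.
S3 applies (level before this adjustment is 11 < 12, so +1): 11 + 1 = 12.
S4 applies: 12 + 3 = 15.
S5 applies: 15 + 4 = 19.
S6 does not apply.
S7 applies: 19 + 3 = 22.
Level 22 exceeds the maximum of 20; capped at 20.
Final offense level: 20.
Criminal history: 7 prior points → Category C (7-9).
Level 20 falls in the 18-20 band.
Grid: Level 18-20 × Category C = 1500-1770 days.

1500-1770 days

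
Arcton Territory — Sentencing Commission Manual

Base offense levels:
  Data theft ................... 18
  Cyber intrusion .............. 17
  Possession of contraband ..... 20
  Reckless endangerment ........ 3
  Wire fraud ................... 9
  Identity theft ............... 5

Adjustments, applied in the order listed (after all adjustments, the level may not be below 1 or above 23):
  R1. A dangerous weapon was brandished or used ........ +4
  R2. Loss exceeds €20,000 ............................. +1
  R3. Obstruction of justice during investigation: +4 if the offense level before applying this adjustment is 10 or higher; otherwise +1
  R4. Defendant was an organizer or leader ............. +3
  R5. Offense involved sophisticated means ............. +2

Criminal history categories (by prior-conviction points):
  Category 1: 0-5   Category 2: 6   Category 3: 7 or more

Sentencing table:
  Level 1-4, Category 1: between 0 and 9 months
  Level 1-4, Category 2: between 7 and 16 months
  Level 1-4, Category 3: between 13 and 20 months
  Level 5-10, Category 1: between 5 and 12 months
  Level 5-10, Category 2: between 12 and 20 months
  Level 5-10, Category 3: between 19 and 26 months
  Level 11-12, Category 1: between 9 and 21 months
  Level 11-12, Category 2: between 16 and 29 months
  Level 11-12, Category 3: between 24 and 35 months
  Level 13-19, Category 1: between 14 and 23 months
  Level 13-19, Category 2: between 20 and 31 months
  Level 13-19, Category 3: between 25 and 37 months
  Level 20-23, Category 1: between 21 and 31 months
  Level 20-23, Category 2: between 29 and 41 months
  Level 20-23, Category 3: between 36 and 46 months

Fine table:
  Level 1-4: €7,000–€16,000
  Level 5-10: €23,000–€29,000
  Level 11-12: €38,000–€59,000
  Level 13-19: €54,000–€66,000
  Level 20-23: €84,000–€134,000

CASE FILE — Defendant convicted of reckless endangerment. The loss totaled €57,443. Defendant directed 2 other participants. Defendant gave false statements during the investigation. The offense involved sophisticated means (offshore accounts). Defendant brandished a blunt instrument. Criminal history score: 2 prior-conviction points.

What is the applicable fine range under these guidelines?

€54,000–€66,000

Base offense level for reckless endangerment: 3.
R1 applies: 3 + 4 = 7.
R2 applies: 7 + 1 = 8.
R3 applies (level before this adjustment is 8 < 10, so +1): 8 + 1 = 9.
R4 applies: 9 + 3 = 12.
R5 applies: 12 + 2 = 14.
Final offense level: 14.
Level 14 falls in the 13-19 band.
Fine table: Level 13-19 → €54,000–€66,000.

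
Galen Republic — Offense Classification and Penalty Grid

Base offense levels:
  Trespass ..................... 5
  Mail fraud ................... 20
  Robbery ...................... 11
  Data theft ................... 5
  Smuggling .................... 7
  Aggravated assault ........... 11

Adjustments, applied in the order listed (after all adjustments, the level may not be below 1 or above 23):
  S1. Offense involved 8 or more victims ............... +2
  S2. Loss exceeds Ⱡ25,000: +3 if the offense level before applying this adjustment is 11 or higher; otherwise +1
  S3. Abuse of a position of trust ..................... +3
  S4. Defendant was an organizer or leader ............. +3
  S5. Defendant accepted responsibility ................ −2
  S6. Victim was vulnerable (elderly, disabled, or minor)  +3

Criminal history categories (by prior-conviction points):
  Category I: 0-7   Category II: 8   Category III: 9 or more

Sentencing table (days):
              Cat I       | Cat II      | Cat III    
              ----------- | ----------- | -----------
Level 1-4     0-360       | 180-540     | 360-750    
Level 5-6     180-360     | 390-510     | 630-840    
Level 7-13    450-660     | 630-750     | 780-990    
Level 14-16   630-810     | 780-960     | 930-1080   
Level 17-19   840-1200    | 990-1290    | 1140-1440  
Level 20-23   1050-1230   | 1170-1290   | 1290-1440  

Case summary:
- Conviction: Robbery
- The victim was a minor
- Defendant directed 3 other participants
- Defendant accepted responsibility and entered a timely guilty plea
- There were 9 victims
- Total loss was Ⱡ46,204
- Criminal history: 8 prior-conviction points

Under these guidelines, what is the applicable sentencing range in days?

Base offense level for robbery: 11.
S1 applies: 11 + 2 = 13.
S2 applies (level before this adjustment is 13 ≥ 11, so +3): 13 + 3 = 16.
S4 applies: 16 + 3 = 19.
S5 applies: 19 − 2 = 17.
S6 applies: 17 + 3 = 20.
Final offense level: 20.
Criminal history: 8 prior points → Category II (8).
Level 20 falls in the 20-23 band.
Grid: Level 20-23 × Category II = 1170-1290 days.

1170-1290 days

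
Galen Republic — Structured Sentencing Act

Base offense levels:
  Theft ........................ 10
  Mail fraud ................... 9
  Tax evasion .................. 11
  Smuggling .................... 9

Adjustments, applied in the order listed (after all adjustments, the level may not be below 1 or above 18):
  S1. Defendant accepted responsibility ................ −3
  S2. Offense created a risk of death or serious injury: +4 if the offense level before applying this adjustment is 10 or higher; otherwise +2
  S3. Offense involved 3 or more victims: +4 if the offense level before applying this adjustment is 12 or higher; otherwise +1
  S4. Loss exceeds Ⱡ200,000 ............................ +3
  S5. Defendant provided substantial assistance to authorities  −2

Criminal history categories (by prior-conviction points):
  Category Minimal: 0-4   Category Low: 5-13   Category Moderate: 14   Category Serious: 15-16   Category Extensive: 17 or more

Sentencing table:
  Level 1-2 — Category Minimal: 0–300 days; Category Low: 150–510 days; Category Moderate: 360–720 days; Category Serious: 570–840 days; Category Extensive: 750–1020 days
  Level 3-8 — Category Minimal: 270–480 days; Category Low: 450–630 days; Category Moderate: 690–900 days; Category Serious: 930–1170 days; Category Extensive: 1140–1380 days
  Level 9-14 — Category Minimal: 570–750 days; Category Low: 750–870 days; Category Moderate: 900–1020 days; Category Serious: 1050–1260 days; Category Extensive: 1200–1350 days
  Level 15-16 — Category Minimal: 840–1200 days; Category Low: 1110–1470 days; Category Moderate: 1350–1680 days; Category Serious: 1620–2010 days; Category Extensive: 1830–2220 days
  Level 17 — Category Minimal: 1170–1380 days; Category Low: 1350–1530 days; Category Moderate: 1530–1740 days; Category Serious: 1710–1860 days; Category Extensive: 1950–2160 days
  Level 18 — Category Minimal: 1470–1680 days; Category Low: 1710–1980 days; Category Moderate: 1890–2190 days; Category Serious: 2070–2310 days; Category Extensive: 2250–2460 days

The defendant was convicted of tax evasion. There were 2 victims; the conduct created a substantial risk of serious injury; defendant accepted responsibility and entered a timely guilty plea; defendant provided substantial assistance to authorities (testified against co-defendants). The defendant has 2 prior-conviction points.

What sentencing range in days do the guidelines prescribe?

Base offense level for tax evasion: 11.
S1 applies: 11 − 3 = 8.
S2 applies (level before this adjustment is 8 < 10, so +2): 8 + 2 = 10.
S3 does not apply.
S5 applies: 10 − 2 = 8.
Final offense level: 8.
Criminal history: 2 prior points → Category Minimal (0-4).
Level 8 falls in the 3-8 band.
Grid: Level 3-8 × Category Minimal = 270-480 days.

270-480 days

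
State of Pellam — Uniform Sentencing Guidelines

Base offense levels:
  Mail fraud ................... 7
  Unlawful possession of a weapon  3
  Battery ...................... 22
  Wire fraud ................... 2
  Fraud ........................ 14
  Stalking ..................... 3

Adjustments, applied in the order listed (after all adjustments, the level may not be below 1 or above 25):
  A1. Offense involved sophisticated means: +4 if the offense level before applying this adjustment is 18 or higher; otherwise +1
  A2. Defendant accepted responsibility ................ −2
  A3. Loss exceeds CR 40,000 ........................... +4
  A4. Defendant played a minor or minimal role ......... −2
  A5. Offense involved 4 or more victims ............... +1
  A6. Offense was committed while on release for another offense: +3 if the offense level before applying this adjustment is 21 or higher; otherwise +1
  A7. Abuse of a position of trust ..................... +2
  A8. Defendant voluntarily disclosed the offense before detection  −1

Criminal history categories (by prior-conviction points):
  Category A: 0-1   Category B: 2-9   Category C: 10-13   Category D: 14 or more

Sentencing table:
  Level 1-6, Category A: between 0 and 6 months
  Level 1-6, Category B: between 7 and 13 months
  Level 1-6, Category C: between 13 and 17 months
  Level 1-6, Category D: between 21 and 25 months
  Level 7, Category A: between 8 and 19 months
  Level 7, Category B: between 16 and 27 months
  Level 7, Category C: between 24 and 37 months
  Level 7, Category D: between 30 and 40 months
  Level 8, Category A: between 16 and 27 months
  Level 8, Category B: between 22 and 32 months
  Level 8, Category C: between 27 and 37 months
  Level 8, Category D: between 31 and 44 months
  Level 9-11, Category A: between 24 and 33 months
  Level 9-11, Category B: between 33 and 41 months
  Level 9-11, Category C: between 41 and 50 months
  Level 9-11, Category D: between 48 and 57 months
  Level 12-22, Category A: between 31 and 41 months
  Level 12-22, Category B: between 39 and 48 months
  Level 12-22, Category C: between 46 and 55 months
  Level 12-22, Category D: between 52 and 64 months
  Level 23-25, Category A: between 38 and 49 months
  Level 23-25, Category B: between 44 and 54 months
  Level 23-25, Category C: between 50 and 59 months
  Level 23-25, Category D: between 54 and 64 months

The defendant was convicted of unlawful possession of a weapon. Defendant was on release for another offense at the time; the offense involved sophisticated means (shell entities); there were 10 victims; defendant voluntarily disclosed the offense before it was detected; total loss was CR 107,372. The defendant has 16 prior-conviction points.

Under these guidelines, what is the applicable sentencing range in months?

48-57 months

Base offense level for unlawful possession of a weapon: 3.
A1 applies (level before this adjustment is 3 < 18, so +1): 3 + 1 = 4.
A2 does not apply.
A3 applies: 4 + 4 = 8.
A4 does not apply.
A5 applies: 8 + 1 = 9.
A6 applies (level before this adjustment is 9 < 21, so +1): 9 + 1 = 10.
A8 applies: 10 − 1 = 9.
Final offense level: 9.
Criminal history: 16 prior points → Category D (14+).
Level 9 falls in the 9-11 band.
Grid: Level 9-11 × Category D = 48-57 months.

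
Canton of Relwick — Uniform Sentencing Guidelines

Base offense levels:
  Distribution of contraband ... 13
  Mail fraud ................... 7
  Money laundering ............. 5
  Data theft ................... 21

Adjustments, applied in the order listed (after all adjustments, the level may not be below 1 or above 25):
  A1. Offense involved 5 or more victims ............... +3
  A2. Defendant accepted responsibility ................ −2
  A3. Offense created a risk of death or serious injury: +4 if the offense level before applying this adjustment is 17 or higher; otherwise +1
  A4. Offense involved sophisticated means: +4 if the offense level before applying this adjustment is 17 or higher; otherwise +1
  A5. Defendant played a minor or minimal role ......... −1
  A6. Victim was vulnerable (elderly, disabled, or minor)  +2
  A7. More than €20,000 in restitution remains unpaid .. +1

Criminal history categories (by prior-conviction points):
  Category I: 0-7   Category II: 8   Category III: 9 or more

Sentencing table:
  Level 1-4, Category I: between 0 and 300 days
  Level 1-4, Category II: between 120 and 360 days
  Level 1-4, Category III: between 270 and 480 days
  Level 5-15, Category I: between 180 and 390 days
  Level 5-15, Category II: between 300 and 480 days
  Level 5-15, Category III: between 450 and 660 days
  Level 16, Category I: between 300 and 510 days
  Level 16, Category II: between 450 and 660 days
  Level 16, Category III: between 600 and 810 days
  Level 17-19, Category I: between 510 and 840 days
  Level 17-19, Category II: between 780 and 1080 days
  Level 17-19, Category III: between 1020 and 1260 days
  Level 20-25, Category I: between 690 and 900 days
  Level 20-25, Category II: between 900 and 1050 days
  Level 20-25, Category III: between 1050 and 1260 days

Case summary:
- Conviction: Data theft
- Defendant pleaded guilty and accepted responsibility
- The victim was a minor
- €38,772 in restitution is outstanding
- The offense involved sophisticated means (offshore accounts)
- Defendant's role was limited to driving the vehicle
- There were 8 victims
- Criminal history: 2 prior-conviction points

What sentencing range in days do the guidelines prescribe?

Base offense level for data theft: 21.
A1 applies: 21 + 3 = 24.
A2 applies: 24 − 2 = 22.
A3 does not apply.
A4 applies (level before this adjustment is 22 ≥ 17, so +4): 22 + 4 = 26.
A5 applies: 26 − 1 = 25.
A6 applies: 25 + 2 = 27.
A7 applies: 27 + 1 = 28.
Level 28 exceeds the maximum of 25; capped at 25.
Final offense level: 25.
Criminal history: 2 prior points → Category I (0-7).
Level 25 falls in the 20-25 band.
Grid: Level 20-25 × Category I = 690-900 days.

690-900 days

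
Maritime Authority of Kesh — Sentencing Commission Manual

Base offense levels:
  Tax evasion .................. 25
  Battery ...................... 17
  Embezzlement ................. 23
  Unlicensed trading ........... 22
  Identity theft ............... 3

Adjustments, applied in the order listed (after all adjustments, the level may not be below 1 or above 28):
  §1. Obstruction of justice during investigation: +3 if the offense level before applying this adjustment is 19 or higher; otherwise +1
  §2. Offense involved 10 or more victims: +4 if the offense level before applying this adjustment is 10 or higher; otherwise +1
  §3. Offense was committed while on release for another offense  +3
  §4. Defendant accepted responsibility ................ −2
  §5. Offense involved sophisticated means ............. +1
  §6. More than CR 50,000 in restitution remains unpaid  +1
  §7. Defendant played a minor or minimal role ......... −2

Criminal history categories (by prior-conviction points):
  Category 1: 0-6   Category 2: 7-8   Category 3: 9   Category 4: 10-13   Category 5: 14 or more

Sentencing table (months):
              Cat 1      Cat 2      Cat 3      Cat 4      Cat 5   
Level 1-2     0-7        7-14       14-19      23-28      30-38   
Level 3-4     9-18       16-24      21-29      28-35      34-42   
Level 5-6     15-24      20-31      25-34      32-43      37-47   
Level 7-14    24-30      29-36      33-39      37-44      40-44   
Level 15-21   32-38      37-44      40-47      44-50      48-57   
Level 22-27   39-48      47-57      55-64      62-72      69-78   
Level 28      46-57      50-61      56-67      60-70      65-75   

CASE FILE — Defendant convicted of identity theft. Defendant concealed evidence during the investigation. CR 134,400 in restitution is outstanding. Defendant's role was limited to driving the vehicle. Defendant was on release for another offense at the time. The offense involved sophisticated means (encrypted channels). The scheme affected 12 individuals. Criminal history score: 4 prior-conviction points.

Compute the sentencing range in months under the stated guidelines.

24-30 months

Base offense level for identity theft: 3.
§1 applies (level before this adjustment is 3 < 19, so +1): 3 + 1 = 4.
§2 applies (level before this adjustment is 4 < 10, so +1): 4 + 1 = 5.
§3 applies: 5 + 3 = 8.
§5 applies: 8 + 1 = 9.
§6 applies: 9 + 1 = 10.
§7 applies: 10 − 2 = 8.
Final offense level: 8.
Criminal history: 4 prior points → Category 1 (0-6).
Level 8 falls in the 7-14 band.
Grid: Level 7-14 × Category 1 = 24-30 months.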